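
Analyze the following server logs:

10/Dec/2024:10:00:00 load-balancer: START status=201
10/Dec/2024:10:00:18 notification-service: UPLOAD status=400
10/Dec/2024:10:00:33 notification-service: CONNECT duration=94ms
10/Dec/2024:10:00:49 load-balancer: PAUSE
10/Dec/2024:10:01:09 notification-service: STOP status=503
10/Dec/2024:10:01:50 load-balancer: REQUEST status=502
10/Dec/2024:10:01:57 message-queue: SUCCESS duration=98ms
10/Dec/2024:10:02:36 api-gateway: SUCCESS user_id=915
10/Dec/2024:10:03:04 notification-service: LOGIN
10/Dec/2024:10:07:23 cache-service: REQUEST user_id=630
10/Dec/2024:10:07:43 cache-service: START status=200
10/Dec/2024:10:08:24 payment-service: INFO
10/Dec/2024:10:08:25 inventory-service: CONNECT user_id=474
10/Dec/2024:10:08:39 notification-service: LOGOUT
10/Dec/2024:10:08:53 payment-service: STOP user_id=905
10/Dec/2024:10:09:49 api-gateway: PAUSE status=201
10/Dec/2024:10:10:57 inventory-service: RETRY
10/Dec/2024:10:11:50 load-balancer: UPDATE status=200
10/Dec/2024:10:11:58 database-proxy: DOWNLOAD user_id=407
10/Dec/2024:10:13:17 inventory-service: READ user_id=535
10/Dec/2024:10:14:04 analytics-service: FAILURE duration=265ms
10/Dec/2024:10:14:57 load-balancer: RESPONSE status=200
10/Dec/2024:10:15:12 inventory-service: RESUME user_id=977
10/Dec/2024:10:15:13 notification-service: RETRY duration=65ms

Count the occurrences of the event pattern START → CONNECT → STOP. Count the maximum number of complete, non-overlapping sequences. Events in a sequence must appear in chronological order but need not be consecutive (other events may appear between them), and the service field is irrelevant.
2

To count sequences:

1. Look for pattern: START → CONNECT → STOP
2. Greedily scan the log in chronological order, matching each sequence element in turn (ignoring service)
3. Each time the full pattern completes, increment the count and restart matching from the next event
4. Complete non-overlapping sequences found: 2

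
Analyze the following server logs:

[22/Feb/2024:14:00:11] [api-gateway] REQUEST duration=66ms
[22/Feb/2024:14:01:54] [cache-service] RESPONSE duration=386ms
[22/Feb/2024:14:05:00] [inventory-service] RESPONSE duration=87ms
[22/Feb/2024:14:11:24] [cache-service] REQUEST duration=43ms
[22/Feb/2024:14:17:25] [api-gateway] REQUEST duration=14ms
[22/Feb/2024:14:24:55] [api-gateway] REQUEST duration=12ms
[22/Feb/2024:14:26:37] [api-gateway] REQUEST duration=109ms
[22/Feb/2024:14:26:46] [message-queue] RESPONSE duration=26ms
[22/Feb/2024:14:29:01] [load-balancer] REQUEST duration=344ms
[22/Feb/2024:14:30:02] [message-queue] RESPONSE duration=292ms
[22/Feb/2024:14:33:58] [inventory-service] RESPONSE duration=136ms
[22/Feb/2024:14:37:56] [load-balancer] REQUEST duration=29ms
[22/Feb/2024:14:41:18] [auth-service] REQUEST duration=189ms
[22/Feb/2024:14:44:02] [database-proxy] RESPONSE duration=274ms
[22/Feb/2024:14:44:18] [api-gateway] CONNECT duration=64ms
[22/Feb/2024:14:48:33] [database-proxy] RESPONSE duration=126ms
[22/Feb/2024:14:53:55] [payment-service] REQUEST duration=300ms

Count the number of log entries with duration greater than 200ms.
5

To count timeouts:

1. Threshold: 200ms
2. Extract duration from each log entry
3. Count entries where duration > 200
4. Timeout count: 5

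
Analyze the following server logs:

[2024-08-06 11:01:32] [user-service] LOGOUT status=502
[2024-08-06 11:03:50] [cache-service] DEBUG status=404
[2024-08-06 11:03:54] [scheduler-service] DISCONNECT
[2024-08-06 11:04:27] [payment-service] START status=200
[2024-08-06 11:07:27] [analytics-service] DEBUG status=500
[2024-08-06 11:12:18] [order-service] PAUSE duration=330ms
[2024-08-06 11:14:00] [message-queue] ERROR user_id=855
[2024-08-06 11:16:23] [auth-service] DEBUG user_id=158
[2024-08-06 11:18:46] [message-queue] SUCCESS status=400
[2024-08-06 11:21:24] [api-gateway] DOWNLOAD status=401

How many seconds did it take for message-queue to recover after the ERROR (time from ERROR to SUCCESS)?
286

To calculate recovery time:

1. Find ERROR event for message-queue: 2024-08-06 11:14:00
2. Find next SUCCESS event for message-queue: 2024-08-06 11:18:46
3. Recovery time: 2024-08-06 11:18:46 - 2024-08-06 11:14:00 = 286 seconds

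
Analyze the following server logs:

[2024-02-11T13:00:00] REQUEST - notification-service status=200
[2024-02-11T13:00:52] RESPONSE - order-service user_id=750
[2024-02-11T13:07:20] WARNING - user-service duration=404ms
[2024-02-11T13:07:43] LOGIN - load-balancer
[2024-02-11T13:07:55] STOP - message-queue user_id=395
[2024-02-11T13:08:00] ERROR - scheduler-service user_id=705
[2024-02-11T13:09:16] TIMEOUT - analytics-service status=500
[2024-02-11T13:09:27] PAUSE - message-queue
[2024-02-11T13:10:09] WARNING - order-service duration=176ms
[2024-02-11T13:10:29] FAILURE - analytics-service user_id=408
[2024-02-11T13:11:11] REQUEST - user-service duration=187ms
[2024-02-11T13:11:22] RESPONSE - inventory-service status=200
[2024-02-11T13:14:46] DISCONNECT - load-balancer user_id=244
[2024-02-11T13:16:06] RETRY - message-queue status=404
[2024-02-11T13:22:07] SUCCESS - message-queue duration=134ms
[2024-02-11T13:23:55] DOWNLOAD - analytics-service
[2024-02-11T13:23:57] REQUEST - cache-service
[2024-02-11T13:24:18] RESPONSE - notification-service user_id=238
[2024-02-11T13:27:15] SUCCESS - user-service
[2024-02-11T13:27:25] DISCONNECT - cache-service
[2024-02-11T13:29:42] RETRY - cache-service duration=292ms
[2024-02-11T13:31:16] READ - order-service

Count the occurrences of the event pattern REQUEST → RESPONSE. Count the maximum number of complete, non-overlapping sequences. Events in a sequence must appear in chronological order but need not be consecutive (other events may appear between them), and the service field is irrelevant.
3

To count sequences:

1. Look for pattern: REQUEST → RESPONSE
2. Greedily scan the log in chronological order, matching each sequence element in turn (ignoring service)
3. Each time the full pattern completes, increment the count and restart matching from the next event
4. Complete non-overlapping sequences found: 3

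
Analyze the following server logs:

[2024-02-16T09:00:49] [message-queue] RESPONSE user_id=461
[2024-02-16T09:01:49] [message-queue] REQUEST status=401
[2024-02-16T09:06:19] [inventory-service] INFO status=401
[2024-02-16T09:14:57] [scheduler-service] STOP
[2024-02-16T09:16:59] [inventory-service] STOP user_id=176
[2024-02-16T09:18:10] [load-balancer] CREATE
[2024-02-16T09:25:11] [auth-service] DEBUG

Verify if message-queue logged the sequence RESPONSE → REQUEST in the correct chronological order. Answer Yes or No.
Yes

To verify sequence order:

1. Find all events in sequence RESPONSE → REQUEST for message-queue
2. Extract their timestamps
3. Check if timestamps are in ascending order
4. Result: Yes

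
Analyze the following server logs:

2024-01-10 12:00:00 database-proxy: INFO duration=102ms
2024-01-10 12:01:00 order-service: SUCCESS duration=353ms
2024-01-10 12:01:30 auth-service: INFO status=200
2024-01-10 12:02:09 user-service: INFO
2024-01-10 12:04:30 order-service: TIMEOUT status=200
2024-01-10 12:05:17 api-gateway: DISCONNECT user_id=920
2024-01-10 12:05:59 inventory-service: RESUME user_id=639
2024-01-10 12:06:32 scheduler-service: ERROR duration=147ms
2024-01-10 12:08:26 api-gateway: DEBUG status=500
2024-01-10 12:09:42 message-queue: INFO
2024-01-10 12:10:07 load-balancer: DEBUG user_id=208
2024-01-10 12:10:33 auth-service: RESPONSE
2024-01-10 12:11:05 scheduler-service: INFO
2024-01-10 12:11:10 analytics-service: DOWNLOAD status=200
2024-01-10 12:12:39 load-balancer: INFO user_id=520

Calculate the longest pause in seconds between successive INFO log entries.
453

To find the longest gap:

1. Extract all INFO events in chronological order
2. Calculate time differences between consecutive events
3. Find the maximum difference
4. Longest gap: 453 seconds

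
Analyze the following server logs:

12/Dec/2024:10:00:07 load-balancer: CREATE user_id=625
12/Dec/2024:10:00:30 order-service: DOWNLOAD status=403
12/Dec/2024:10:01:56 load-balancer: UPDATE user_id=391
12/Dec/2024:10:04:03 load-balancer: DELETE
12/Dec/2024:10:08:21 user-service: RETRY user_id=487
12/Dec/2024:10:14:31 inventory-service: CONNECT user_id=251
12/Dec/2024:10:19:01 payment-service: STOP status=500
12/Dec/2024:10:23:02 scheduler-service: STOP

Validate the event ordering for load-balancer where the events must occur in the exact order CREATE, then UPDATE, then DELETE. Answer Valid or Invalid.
Valid

To validate ordering:

1. Required order: CREATE → UPDATE → DELETE
2. Rule: the events must occur in the exact order CREATE, then UPDATE, then DELETE
3. Check actual order of events for load-balancer
4. Result: Valid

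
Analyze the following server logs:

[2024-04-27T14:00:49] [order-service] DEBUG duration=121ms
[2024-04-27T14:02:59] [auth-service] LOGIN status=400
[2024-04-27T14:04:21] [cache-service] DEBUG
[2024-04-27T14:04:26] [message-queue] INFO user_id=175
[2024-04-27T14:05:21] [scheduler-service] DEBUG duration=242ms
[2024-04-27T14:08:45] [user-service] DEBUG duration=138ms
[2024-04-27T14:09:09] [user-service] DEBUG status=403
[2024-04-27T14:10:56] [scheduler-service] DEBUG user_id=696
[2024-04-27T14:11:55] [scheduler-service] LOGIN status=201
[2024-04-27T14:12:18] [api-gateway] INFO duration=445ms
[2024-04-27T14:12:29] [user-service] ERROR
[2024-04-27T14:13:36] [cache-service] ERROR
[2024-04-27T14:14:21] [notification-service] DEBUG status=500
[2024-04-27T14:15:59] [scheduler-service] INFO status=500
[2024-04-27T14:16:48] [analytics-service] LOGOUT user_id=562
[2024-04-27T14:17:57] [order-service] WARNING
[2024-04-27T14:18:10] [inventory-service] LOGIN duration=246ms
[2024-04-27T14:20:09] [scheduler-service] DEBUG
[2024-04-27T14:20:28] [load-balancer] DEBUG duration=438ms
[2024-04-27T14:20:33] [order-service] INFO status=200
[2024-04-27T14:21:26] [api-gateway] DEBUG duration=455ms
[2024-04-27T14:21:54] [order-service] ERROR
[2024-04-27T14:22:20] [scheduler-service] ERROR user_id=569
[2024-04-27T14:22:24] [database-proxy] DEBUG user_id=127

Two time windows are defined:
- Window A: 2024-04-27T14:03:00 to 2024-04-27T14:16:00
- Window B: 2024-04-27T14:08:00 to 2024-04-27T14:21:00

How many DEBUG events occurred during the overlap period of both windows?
4

To find overlap events:

1. Window A: 2024-04-27T14:03:00 to 2024-04-27T14:16:00
2. Window B: 2024-04-27T14:08:00 to 2024-04-27T14:21:00
3. Overlap period: 2024-04-27T14:08:00 to 2024-04-27T14:16:00
4. Count DEBUG events in overlap: 4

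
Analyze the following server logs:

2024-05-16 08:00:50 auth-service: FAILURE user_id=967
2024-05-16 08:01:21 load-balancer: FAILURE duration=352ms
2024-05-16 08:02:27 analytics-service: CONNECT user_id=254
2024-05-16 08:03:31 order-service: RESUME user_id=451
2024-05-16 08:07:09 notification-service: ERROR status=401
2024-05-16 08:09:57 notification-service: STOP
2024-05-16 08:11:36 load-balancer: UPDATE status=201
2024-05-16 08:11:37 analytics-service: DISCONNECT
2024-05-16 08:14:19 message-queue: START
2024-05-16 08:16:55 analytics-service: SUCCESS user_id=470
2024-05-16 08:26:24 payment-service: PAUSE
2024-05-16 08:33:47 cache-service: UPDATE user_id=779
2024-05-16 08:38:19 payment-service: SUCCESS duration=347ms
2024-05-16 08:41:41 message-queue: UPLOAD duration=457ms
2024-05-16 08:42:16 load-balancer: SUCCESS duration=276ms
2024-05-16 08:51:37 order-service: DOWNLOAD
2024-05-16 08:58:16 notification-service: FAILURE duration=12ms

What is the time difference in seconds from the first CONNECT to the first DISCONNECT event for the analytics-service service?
550

To find the time between events:

1. Locate the first CONNECT event for analytics-service: 2024-05-16 08:02:27
2. Locate the first DISCONNECT event for analytics-service: 2024-05-16 08:11:37
3. Calculate the difference: 2024-05-16 08:11:37 - 2024-05-16 08:02:27 = 550 seconds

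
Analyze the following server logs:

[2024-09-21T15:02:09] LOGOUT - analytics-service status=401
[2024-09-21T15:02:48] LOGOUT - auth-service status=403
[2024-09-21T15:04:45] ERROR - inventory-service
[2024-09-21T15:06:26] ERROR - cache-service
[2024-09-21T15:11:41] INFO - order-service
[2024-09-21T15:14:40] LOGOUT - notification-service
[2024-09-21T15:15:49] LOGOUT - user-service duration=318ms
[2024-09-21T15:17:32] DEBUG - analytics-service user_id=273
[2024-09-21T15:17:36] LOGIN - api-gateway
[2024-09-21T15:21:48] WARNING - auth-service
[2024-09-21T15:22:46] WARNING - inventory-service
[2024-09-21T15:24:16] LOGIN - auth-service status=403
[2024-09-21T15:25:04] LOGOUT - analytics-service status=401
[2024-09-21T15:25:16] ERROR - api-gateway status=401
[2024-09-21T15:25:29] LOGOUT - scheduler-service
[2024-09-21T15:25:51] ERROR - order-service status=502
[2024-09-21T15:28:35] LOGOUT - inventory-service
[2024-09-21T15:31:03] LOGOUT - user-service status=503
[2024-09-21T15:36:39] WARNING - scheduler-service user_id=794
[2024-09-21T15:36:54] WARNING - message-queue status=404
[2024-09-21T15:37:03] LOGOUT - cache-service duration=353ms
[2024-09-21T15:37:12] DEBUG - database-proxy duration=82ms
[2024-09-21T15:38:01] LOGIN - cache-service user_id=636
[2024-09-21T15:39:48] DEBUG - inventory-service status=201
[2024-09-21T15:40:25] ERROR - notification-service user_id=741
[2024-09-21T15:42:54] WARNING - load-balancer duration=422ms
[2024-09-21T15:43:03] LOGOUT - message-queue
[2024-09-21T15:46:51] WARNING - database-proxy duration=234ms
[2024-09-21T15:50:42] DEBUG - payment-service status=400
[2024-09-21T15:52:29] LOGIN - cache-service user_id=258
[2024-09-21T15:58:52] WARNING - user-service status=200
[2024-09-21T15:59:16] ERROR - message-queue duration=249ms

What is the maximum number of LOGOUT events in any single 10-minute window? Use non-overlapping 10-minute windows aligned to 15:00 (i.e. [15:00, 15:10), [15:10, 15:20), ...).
3

To find the burst window:

1. Divide the log period into non-overlapping 10-minute windows starting at 15:00
2. Count LOGOUT events in each window
3. Find the window with maximum count
4. Maximum events in a window: 3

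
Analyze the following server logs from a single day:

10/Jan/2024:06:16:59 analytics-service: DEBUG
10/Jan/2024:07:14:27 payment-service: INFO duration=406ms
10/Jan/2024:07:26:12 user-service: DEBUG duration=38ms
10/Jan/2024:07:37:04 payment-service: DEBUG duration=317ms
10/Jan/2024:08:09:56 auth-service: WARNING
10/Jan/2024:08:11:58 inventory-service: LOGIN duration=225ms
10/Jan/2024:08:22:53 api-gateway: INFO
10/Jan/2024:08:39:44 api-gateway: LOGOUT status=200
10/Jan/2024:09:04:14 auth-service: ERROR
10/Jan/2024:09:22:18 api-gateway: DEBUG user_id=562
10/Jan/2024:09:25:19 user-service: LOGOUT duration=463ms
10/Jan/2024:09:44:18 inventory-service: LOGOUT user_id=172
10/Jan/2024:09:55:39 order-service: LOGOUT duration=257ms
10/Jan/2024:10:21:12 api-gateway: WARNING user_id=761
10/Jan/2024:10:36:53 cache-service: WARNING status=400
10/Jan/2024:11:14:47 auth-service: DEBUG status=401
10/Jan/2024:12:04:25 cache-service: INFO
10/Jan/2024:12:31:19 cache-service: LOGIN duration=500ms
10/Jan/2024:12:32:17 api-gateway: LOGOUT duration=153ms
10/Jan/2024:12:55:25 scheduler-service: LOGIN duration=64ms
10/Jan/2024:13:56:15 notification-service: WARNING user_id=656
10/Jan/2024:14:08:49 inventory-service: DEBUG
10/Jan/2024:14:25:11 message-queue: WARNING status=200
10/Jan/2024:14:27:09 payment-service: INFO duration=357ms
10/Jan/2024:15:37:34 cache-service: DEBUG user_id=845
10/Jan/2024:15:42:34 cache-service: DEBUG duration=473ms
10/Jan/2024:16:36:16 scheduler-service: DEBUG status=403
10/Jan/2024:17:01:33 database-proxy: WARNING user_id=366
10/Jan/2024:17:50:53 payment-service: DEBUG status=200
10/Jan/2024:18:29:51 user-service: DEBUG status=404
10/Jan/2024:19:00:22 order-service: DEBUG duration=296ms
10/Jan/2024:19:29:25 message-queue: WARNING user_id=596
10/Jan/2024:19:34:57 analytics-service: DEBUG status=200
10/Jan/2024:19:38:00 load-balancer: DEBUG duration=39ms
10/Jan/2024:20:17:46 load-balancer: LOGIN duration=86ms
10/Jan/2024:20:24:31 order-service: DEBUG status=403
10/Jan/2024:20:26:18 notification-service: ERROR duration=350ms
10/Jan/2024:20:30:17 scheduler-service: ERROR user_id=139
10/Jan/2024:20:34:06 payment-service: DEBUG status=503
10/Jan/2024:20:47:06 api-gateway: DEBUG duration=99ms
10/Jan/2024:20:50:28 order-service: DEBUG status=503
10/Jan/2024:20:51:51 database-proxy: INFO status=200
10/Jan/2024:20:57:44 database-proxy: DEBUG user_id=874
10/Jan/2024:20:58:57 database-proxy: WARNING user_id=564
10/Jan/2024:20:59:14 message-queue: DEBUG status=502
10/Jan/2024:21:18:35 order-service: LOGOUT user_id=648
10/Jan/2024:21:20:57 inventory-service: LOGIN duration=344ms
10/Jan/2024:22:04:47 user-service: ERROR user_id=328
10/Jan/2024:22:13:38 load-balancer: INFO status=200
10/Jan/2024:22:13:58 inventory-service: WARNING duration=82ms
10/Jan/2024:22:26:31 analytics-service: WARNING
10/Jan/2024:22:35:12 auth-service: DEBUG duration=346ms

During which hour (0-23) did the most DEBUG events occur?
20

To find the peak hour:

1. Group all DEBUG events by hour
2. Count events in each hour
3. Find hour with maximum count
4. Peak hour: 20 (with 6 events)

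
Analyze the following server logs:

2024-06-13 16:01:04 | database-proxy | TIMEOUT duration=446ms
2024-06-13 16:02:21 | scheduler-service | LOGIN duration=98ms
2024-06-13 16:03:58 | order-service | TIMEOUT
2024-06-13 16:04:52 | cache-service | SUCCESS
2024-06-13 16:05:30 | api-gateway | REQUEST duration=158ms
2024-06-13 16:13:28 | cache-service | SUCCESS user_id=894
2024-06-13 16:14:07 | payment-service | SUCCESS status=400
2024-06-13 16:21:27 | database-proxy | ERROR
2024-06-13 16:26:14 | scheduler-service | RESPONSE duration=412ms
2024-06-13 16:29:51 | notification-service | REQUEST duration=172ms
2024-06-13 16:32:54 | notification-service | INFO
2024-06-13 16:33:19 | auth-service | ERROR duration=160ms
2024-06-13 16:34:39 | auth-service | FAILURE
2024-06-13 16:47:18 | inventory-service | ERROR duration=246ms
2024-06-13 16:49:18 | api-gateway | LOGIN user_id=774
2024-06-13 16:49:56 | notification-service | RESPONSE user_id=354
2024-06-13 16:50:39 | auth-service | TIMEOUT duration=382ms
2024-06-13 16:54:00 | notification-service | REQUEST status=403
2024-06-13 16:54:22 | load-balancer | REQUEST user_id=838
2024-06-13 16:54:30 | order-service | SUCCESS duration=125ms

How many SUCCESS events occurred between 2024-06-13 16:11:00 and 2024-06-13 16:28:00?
2

To count events in the time window:

1. Window boundaries: 2024-06-13 16:11:00 to 2024-06-13 16:28:00
2. Filter for SUCCESS events within this window
3. Count matching events: 2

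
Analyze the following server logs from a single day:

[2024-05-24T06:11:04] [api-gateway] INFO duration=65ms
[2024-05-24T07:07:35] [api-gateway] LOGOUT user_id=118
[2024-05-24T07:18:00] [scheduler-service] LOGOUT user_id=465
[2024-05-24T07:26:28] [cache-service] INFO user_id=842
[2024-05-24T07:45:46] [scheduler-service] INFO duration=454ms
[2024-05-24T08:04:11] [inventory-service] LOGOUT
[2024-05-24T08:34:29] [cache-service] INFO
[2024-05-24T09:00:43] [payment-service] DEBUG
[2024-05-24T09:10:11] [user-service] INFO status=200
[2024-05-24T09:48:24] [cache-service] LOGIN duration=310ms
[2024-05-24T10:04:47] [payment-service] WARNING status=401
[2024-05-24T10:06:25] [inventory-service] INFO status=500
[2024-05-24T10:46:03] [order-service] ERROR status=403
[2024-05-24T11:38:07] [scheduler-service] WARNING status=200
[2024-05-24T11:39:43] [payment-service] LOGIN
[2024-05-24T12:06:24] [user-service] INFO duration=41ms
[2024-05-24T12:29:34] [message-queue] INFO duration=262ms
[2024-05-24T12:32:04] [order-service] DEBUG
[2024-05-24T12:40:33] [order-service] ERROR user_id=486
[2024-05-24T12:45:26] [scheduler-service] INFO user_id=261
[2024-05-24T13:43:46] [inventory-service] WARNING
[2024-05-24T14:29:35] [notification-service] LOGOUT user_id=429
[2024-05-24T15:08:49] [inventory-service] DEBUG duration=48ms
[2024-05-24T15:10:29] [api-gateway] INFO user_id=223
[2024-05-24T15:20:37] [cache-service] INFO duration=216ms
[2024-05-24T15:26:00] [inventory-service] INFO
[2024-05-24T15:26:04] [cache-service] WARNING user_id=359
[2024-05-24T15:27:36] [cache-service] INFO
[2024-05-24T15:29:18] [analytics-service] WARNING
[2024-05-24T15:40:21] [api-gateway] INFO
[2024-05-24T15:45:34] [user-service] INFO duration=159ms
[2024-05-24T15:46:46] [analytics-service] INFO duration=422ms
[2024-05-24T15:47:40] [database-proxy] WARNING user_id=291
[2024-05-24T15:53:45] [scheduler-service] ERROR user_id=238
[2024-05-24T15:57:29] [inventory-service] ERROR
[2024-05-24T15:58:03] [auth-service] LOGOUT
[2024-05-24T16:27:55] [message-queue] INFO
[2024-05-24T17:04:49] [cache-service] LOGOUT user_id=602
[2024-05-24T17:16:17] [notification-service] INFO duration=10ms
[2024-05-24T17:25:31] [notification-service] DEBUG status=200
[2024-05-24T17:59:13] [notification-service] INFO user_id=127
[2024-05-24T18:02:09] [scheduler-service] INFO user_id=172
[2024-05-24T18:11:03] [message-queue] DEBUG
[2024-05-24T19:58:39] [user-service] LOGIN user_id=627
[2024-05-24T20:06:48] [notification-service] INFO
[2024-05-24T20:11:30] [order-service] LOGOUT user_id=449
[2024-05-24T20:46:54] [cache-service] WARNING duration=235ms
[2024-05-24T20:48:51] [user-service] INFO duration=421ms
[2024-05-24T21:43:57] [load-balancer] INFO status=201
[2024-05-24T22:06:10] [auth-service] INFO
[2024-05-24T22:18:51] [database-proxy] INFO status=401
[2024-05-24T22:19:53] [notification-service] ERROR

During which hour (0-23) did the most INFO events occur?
15

To find the peak hour:

1. Group all INFO events by hour
2. Count events in each hour
3. Find hour with maximum count
4. Peak hour: 15 (with 7 events)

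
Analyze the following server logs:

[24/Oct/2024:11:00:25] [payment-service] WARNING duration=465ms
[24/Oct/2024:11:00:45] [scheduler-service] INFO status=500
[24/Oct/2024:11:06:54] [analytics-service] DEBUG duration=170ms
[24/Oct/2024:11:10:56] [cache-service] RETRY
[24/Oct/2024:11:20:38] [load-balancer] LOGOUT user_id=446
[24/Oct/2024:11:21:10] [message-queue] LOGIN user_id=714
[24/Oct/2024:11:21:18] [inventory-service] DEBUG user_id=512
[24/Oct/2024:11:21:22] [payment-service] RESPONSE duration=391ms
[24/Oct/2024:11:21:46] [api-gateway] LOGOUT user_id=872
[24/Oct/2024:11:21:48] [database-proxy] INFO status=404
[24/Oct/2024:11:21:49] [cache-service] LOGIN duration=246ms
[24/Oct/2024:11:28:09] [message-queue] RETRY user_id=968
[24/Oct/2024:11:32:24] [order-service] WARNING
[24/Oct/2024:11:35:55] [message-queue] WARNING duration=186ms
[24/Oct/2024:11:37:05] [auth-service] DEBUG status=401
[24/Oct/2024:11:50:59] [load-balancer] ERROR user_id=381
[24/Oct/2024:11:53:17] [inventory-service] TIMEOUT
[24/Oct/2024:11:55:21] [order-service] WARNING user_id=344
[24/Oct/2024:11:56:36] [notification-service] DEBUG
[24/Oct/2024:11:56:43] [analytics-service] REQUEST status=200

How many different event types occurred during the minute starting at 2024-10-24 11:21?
5

To count unique event types:

1. Filter events in the minute starting at 2024-10-24 11:21
2. Extract event types from matching entries
3. Count unique types: 5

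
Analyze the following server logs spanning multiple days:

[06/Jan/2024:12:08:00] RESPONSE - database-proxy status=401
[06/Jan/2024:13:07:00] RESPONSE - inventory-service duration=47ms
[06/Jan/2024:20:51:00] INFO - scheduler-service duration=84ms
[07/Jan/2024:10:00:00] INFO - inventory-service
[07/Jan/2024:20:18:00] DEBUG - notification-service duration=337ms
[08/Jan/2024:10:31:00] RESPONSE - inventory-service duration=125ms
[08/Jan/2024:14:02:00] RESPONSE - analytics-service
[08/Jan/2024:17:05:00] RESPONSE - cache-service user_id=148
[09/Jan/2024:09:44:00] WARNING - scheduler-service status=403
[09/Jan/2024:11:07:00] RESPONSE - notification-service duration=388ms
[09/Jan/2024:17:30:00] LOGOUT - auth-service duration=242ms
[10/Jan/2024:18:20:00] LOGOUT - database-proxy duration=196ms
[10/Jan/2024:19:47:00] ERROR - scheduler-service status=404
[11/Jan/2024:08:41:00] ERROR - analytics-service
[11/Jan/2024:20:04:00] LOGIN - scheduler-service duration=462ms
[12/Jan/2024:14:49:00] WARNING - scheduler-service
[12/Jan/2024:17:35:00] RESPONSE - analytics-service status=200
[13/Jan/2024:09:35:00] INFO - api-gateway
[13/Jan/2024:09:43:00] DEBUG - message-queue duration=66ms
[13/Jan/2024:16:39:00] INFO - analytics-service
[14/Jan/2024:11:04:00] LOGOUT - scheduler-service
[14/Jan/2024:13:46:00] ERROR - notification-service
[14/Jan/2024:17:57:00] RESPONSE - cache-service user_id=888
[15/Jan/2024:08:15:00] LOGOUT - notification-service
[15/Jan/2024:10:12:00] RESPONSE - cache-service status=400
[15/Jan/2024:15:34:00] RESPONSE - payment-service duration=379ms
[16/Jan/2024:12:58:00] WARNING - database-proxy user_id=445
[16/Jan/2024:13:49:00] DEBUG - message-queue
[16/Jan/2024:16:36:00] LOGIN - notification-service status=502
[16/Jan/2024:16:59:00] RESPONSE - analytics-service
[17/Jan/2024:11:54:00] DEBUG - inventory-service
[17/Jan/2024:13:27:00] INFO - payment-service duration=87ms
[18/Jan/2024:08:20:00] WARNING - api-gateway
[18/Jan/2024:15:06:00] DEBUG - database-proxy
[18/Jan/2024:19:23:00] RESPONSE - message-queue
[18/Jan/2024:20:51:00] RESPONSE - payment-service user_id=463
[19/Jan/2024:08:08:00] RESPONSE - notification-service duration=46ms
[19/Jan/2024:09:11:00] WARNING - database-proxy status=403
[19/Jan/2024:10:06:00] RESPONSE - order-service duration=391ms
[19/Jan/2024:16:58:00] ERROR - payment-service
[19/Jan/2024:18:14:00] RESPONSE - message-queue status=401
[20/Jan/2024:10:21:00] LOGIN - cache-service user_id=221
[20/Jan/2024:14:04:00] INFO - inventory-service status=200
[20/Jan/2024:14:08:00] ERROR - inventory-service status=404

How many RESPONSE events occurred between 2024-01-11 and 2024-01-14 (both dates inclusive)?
2

To filter by date range:

1. Date range: 2024-01-11 through 2024-01-14, both dates inclusive
2. Filter for RESPONSE events whose date falls in this range
3. Count matching events: 2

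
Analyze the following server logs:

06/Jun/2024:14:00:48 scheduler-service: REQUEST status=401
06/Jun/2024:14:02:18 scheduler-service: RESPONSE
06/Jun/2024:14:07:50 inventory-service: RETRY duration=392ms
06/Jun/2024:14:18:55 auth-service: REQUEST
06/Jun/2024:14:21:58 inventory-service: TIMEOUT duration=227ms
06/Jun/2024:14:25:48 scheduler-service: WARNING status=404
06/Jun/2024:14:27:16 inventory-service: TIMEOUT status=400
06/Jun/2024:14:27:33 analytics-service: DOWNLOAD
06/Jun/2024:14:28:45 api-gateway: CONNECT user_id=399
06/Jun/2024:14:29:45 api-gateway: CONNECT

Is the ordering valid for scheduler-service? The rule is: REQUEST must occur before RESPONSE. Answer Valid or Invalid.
Valid

To validate ordering:

1. Required order: REQUEST → RESPONSE
2. Rule: REQUEST must occur before RESPONSE
3. Check actual order of events for scheduler-service
4. Result: Valid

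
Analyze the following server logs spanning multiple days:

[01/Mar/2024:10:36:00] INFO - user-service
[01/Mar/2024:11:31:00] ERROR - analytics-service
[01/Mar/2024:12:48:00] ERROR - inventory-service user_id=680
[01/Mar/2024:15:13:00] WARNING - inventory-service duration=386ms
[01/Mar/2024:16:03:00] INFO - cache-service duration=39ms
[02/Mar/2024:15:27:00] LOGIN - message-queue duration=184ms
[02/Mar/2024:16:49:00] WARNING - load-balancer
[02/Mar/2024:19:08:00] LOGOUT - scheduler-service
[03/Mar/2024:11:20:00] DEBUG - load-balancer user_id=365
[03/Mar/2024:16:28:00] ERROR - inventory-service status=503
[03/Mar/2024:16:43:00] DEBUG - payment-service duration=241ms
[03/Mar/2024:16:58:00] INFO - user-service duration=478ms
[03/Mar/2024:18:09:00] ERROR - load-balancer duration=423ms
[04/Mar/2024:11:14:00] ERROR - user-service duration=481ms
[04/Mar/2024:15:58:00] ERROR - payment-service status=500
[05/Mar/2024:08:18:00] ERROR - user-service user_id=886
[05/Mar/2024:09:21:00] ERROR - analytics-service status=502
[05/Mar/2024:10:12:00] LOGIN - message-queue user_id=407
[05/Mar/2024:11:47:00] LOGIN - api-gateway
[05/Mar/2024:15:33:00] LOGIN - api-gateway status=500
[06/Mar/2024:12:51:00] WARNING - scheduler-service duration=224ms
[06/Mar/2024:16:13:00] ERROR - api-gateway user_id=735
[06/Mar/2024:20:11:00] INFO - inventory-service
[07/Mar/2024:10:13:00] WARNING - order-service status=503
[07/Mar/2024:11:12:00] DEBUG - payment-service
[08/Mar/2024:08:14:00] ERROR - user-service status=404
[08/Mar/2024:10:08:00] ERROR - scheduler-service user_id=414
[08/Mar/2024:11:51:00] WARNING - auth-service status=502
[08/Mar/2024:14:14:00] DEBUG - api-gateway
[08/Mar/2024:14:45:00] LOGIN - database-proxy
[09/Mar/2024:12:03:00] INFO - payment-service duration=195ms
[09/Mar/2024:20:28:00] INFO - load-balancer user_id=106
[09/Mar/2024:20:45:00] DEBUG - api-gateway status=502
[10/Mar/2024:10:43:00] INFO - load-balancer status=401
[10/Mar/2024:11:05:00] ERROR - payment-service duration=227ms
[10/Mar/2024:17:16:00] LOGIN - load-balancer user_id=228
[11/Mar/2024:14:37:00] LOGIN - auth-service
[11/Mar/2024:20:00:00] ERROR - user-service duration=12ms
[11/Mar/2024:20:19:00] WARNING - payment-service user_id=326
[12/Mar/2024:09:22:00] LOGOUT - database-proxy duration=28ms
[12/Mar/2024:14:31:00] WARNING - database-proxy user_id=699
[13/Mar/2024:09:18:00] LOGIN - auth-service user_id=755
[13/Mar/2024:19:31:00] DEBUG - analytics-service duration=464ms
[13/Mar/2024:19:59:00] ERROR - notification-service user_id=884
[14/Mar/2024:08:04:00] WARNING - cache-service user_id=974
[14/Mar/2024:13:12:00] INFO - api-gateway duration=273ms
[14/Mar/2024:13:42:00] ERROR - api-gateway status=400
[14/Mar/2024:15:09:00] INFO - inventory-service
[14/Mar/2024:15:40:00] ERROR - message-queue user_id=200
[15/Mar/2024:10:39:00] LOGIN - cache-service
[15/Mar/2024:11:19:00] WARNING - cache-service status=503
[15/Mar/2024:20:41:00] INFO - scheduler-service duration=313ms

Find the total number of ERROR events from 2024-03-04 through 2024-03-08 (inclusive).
7

To filter by date range:

1. Date range: 2024-03-04 through 2024-03-08, both dates inclusive
2. Filter for ERROR events whose date falls in this range
3. Count matching events: 7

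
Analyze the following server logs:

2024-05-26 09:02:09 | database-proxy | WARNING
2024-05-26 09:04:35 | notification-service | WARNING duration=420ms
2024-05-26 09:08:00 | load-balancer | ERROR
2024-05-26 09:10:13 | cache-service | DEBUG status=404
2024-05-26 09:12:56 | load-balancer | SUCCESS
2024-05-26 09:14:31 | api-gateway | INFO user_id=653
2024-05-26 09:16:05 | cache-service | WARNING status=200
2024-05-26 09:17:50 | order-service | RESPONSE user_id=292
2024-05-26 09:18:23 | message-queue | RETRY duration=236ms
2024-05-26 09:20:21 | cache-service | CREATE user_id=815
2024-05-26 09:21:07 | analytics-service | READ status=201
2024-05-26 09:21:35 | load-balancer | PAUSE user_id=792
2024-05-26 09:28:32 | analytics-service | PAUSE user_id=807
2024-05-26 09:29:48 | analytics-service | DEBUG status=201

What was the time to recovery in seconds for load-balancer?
296

To calculate recovery time:

1. Find ERROR event for load-balancer: 2024-05-26 09:08:00
2. Find next SUCCESS event for load-balancer: 2024-05-26 09:12:56
3. Recovery time: 2024-05-26 09:12:56 - 2024-05-26 09:08:00 = 296 seconds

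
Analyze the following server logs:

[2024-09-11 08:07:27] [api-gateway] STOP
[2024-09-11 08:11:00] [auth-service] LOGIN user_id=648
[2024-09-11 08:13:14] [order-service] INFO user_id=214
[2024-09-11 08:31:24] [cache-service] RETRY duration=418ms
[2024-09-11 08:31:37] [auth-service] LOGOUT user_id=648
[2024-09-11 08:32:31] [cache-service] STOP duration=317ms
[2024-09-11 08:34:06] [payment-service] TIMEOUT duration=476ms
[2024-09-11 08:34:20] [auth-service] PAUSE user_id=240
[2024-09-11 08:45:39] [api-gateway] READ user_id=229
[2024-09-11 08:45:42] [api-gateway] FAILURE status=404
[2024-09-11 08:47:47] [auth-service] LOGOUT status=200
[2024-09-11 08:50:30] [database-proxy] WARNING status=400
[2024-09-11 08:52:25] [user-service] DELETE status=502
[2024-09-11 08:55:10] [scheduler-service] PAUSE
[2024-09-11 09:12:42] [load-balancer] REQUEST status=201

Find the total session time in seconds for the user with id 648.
1237

To calculate session duration:

1. Find LOGIN event for user_id=648: 2024-09-11 08:11:00
2. Find LOGOUT event for user_id=648: 2024-09-11 08:31:37
3. Session duration: 2024-09-11 08:31:37 - 2024-09-11 08:11:00 = 1237 seconds (20 minutes)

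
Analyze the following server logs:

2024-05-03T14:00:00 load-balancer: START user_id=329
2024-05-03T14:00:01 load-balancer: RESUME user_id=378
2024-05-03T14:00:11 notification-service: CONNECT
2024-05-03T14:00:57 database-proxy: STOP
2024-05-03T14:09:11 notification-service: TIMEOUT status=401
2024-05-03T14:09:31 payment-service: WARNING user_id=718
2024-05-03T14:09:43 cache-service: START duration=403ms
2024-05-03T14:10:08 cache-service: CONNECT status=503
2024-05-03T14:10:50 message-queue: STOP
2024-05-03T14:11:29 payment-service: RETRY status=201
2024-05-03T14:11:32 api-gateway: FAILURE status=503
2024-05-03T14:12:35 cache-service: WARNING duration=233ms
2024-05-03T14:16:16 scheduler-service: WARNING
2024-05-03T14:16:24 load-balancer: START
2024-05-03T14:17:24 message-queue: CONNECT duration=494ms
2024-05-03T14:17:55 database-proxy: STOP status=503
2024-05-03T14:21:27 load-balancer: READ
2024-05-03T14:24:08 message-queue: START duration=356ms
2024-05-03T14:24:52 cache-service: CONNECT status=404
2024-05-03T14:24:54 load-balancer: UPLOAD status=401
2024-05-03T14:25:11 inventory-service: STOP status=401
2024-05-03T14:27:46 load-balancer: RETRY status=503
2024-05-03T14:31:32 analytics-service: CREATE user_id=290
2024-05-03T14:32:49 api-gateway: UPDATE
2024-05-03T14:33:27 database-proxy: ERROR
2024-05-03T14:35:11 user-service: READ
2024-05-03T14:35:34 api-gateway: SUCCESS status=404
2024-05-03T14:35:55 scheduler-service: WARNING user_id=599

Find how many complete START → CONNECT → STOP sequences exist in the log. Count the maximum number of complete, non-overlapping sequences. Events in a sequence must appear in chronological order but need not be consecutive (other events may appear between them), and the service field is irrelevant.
4

To count sequences:

1. Look for pattern: START → CONNECT → STOP
2. Greedily scan the log in chronological order, matching each sequence element in turn (ignoring service)
3. Each time the full pattern completes, increment the count and restart matching from the next event
4. Complete non-overlapping sequences found: 4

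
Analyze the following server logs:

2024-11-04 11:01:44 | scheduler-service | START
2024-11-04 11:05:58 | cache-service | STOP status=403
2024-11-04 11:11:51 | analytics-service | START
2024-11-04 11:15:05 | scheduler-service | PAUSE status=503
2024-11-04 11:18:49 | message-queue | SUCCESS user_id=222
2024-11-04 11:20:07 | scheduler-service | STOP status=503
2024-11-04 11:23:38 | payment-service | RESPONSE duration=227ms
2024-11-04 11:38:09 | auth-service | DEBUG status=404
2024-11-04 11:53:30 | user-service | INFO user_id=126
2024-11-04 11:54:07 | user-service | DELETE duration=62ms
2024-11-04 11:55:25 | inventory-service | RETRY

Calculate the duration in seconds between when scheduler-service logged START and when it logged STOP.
1103

To find the time between events:

1. Locate the first START event for scheduler-service: 2024-11-04 11:01:44
2. Locate the first STOP event for scheduler-service: 2024-11-04 11:20:07
3. Calculate the difference: 2024-11-04 11:20:07 - 2024-11-04 11:01:44 = 1103 seconds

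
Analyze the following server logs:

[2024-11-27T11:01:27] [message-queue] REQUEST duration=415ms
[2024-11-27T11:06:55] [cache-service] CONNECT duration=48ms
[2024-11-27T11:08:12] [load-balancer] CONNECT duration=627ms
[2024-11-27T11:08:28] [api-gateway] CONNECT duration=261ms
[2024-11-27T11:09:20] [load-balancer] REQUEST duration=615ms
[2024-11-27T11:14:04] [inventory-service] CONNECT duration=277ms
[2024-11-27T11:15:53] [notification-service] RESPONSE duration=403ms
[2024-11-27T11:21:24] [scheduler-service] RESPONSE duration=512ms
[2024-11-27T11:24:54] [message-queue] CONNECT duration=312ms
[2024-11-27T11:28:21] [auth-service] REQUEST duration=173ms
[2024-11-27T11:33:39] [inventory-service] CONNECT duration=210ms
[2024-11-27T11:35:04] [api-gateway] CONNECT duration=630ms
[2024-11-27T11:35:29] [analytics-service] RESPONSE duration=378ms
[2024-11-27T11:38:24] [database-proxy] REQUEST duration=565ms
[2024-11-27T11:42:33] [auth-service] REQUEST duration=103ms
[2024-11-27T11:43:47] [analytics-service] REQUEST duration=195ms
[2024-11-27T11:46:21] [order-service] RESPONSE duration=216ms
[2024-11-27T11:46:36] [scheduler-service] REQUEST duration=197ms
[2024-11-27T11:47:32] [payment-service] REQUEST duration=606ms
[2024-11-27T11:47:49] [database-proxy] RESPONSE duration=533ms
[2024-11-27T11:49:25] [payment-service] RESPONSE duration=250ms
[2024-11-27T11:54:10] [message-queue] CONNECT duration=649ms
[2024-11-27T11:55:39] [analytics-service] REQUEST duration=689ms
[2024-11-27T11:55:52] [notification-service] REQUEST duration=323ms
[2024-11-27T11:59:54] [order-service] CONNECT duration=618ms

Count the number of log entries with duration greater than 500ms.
10

To count timeouts:

1. Threshold: 500ms
2. Extract duration from each log entry
3. Count entries where duration > 500
4. Timeout count: 10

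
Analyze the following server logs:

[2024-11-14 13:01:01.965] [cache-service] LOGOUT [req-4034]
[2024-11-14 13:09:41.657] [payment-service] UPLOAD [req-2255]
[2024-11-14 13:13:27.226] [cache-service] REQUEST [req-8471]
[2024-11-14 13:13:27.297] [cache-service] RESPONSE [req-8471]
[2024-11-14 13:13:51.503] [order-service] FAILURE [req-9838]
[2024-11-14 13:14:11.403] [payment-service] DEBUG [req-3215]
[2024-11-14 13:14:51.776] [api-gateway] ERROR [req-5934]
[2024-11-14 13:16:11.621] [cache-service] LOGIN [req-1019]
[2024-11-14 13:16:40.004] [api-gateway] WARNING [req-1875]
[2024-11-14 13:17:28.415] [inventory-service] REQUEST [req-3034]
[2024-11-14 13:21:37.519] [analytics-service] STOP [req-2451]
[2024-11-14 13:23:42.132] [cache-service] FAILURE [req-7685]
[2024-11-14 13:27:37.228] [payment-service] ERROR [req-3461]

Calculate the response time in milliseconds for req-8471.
71

To calculate latency:

1. Find REQUEST with id req-8471: 2024-11-14 13:13:27.226
2. Find RESPONSE with id req-8471: 2024-11-14 13:13:27.297
3. Latency: 2024-11-14 13:13:27.297 - 2024-11-14 13:13:27.226 = 71ms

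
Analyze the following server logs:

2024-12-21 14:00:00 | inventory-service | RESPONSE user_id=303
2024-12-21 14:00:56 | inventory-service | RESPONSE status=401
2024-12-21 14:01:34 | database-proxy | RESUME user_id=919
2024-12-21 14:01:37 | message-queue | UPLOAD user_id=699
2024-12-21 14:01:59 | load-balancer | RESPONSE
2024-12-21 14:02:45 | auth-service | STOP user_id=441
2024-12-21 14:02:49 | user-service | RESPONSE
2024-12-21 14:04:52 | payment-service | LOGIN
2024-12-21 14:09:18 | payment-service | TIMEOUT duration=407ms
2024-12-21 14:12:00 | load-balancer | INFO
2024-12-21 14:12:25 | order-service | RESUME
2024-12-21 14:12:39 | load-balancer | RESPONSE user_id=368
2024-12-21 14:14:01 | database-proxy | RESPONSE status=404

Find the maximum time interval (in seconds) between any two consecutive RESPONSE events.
590

To find the longest gap:

1. Extract all RESPONSE events in chronological order
2. Calculate time differences between consecutive events
3. Find the maximum difference
4. Longest gap: 590 seconds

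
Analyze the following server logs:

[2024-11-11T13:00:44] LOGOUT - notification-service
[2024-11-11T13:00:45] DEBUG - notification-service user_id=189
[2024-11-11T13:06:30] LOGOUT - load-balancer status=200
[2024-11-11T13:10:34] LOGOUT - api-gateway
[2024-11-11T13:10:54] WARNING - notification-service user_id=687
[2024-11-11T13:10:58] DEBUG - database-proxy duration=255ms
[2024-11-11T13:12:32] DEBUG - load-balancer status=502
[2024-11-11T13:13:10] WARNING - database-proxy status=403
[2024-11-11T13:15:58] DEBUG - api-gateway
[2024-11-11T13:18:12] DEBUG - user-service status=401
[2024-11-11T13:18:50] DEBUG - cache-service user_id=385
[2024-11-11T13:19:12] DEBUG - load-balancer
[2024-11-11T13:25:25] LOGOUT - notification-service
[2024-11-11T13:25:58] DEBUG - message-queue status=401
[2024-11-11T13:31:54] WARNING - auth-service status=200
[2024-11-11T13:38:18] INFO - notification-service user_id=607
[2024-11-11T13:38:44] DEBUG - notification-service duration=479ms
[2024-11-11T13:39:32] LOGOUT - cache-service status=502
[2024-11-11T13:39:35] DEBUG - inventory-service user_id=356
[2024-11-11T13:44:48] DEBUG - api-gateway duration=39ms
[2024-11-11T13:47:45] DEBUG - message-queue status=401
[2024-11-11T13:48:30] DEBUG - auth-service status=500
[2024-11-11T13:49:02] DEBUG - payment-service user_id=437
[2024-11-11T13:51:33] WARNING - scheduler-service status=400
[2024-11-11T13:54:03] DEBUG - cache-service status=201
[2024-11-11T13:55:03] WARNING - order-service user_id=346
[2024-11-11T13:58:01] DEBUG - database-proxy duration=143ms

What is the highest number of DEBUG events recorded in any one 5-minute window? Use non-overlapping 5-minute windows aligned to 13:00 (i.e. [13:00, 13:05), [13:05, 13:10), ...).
4

To find the burst window:

1. Divide the log period into non-overlapping 5-minute windows starting at 13:00
2. Count DEBUG events in each window
3. Find the window with maximum count
4. Maximum events in a window: 4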